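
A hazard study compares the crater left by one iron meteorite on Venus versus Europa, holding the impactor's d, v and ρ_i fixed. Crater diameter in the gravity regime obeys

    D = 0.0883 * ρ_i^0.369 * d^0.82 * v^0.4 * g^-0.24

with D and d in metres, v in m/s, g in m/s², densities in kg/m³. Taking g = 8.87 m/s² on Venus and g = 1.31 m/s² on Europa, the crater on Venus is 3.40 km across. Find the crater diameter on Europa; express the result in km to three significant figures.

All impactor-dependent factors cancel in the ratio, leaving D_Europa/D_Venus = (g_Europa/g_Venus)^-0.24.
(1.31/8.87)^-0.24 = 0.1477^-0.24 = 1.583
D_Europa = 1.583 × 3.40 km = 5.38 km

D ≈ 5.38 km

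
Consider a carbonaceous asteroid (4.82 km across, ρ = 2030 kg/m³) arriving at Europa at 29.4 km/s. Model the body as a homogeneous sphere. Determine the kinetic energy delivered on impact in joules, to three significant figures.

d = 4820 m; v = 29400 m/s.
Mass m = (π/6) ρ d³ = (π/6) × 2030 × (4820)³ = 1.190 × 10^14 kg
E = ½ m v² = 0.5 × 1.190 × 10^14 × (29400)² = 5.143 × 10^22 J

E ≈ 5.14 × 10^22 J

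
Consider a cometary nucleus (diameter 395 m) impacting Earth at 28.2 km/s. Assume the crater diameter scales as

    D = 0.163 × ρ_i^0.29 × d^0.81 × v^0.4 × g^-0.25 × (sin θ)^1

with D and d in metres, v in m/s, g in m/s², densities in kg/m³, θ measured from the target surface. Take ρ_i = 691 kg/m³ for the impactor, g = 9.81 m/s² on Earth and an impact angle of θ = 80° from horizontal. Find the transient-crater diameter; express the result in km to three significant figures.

D ≈ 4.62 km

In SI units: v = 28200 m/s.
ρ_i^0.29 = 691^0.29 = 6.660
d^0.81 = 395^0.81 = 126.8
v^0.4 = 28200^0.4 = 60.27
g^-0.25 = 9.81^-0.25 = 0.5650
(sin 80°)^1 = 0.9848^1 = 0.9848
D = 0.163 × 6.660 × 126.8 × 60.27 × 0.5650 × 0.9848 = 4616 m
   = 4.616 km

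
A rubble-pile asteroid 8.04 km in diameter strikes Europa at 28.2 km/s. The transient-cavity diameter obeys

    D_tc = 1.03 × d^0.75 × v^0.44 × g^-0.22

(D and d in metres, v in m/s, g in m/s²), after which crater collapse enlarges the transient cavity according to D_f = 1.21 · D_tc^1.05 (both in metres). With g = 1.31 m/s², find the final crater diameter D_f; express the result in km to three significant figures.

D_f ≈ 159 km

In SI: d = 8040 m, v = 28200 m/s.
d^0.75 = 8040^0.75 = 849.1
v^0.44 = 28200^0.44 = 90.80
g^-0.22 = 1.31^-0.22 = 0.9423
D_tc = 1.03 × 849.1 × 90.80 × 0.9423 = 74830 m
D_f = 1.21 × (74830)^1.05 = 1.587 × 10^5 m
     = 158.7 km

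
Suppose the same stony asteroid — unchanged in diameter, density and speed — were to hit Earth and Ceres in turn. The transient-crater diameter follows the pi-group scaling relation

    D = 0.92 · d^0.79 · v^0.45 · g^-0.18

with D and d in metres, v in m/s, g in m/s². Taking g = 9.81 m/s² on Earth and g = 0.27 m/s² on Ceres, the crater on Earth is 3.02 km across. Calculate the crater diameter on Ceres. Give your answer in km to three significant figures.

D ≈ 5.77 km

All impactor-dependent factors cancel in the ratio, leaving D_Ceres/D_Earth = (g_Ceres/g_Earth)^-0.18.
(0.27/9.81)^-0.18 = 0.02752^-0.18 = 1.909
D_Ceres = 1.909 × 3.02 km = 5.77 km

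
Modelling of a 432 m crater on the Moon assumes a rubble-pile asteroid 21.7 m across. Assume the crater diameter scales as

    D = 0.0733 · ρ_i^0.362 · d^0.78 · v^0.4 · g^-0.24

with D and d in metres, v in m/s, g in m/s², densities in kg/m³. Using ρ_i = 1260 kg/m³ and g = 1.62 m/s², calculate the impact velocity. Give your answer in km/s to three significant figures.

Rearranging for v: v = [D / (0.0733 · 1260^0.362 · 21.7^0.78 · 1.62^-0.24)]^(1/0.4).
1260^0.362 = 13.25
21.7^0.78 = 11.03
1.62^-0.24 = 0.8907
Denominator = 0.0733 × 13.25 × 11.03 × 0.8907 = 9.542
D / 9.542 = 432 / 9.542 = 45.27
v = 45.27^(1/0.4) = 45.27^2.5 = 13789 m/s

v ≈ 13.8 km/s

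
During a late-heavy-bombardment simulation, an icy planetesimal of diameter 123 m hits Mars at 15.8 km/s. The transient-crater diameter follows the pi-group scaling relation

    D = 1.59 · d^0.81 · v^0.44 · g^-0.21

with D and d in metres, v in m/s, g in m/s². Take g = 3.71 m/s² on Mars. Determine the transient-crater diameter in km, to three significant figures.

In SI units: v = 15800 m/s.
d^0.81 = 123^0.81 = 49.30
v^0.44 = 15800^0.44 = 70.37
g^-0.21 = 3.71^-0.21 = 0.7593
D = 1.59 × 49.30 × 70.37 × 0.7593 = 4188 m
   = 4.188 km

D ≈ 4.19 km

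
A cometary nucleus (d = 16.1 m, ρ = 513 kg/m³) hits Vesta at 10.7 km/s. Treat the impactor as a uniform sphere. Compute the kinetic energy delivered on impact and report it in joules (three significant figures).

v = 10700 m/s.
Mass m = (π/6) ρ d³ = (π/6) × 513 × (16.1)³ = 1.121 × 10^6 kg
E = ½ m v² = 0.5 × 1.121 × 10^6 × (10700)² = 6.417 × 10^13 J

E ≈ 6.42 × 10^13 J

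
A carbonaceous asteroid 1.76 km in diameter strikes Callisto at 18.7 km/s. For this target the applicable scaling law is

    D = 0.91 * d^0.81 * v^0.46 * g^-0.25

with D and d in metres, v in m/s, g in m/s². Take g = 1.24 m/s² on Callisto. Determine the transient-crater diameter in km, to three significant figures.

In SI units: d = 1760 m, v = 18700 m/s.
d^0.81 = 1760^0.81 = 425.5
v^0.46 = 18700^0.46 = 92.27
g^-0.25 = 1.24^-0.25 = 0.9476
D = 0.91 × 425.5 × 92.27 × 0.9476 = 33855 m
   = 33.86 km

D ≈ 33.9 km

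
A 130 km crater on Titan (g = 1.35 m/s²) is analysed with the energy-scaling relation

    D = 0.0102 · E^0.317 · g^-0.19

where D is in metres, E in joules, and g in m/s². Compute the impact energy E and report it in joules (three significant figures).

Rearranging: E = [D / (0.0102 · g^-0.19)]^(1/0.317).
D = 130000 m.
g^-0.19 = 1.35^-0.19 = 0.9446
D / (0.0102 × 0.9446) = 130000 / (9.635 × 10^-3) = 1.349 × 10^7
E = (1.349 × 10^7)^3.1546 = 3.107 × 10^22 J

E ≈ 3.11 × 10^22 J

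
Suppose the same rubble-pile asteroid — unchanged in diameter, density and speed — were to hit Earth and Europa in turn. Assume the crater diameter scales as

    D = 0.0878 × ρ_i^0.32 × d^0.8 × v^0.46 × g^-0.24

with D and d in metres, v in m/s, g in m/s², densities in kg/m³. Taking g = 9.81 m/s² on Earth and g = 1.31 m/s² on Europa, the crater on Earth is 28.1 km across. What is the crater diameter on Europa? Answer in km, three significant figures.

D ≈ 45.6 km

All impactor-dependent factors cancel in the ratio, leaving D_Europa/D_Earth = (g_Europa/g_Earth)^-0.24.
(1.31/9.81)^-0.24 = 0.1335^-0.24 = 1.621
D_Europa = 1.621 × 28.1 km = 45.6 km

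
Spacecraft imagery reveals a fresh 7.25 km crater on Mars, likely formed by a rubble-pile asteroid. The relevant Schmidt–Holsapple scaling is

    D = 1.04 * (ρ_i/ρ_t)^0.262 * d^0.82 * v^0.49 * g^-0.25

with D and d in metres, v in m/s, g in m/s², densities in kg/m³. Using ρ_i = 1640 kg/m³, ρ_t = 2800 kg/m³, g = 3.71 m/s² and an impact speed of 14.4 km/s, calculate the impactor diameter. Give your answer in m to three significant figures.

d ≈ 282 m

Rearranging for d: d = [D / (1.04 · (1640/2800)^0.262 · 14400^0.49 · 3.71^-0.25)]^(1/0.82).
D = 7250 m.
(1640/2800)^0.262 = 0.8692
14400^0.49 = 109.0
3.71^-0.25 = 0.7205
Denominator = 1.04 × 0.8692 × 109.0 × 0.7205 = 70.99
D / 70.99 = 7250 / 70.99 = 102.1
d = 102.1^(1/0.82) = 102.1^1.2195 = 281.8 m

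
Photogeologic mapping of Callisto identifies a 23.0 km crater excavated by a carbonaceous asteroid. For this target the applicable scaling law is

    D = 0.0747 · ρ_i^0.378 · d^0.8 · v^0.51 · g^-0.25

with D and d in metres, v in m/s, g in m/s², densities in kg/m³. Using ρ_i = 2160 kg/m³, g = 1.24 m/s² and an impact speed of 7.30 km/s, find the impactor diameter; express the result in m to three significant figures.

d ≈ 710 m

Rearranging for d: d = [D / (0.0747 · 2160^0.378 · 7300^0.51 · 1.24^-0.25)]^(1/0.8).
D = 23000 m.
2160^0.378 = 18.21
7300^0.51 = 93.39
1.24^-0.25 = 0.9476
Denominator = 0.0747 × 18.21 × 93.39 × 0.9476 = 120.4
D / 120.4 = 23000 / 120.4 = 191.0
d = 191.0^(1/0.8) = 191.0^1.25 = 710.1 m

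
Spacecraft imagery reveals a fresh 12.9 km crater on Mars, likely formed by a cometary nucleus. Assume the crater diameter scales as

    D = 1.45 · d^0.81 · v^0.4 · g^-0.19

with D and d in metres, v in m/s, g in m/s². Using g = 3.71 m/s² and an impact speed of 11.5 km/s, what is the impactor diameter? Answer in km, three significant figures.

Rearranging for d: d = [D / (1.45 · 11500^0.4 · 3.71^-0.19)]^(1/0.81).
D = 12900 m.
11500^0.4 = 42.10
3.71^-0.19 = 0.7795
Denominator = 1.45 × 42.10 × 0.7795 = 47.58
D / 47.58 = 12900 / 47.58 = 271.1
d = 271.1^(1/0.81) = 271.1^1.2346 = 1009 m

d ≈ 1.01 km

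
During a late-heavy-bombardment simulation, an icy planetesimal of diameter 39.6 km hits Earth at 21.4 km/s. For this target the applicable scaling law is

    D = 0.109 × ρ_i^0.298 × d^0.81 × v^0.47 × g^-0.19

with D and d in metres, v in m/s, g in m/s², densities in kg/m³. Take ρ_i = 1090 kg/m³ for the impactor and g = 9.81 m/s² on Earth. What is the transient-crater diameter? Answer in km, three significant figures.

In SI units: d = 39600 m, v = 21400 m/s.
ρ_i^0.298 = 1090^0.298 = 8.038
d^0.81 = 39600^0.81 = 5298
v^0.47 = 21400^0.47 = 108.5
g^-0.19 = 9.81^-0.19 = 0.6480
D = 0.109 × 8.038 × 5298 × 108.5 × 0.6480 = 3.264 × 10^5 m
   = 326.4 km

D ≈ 326 km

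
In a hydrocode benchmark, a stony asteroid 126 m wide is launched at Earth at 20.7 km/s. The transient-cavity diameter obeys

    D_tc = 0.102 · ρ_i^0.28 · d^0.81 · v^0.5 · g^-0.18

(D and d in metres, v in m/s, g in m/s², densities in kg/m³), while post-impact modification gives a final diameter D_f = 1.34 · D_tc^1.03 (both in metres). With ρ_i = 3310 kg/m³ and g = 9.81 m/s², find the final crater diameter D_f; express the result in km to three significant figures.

v = 20700 m/s.
ρ_i^0.28 = 3310^0.28 = 9.673
d^0.81 = 126^0.81 = 50.27
v^0.5 = 20700^0.5 = 143.9
g^-0.18 = 9.81^-0.18 = 0.6630
D_tc = 0.102 × 9.673 × 50.27 × 143.9 × 0.6630 = 4732 m
D_f = 1.34 × (4732)^1.03 = 8173 m
     = 8.173 km

D_f ≈ 8.17 km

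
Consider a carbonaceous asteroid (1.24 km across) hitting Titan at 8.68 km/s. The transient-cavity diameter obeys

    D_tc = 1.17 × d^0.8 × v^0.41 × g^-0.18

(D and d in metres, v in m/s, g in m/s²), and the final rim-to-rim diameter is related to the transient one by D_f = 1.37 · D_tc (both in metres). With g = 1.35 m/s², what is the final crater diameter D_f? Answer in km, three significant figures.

In SI: d = 1240 m, v = 8680 m/s.
d^0.8 = 1240^0.8 = 298.4
v^0.41 = 8680^0.41 = 41.19
g^-0.18 = 1.35^-0.18 = 0.9474
D_tc = 1.17 × 298.4 × 41.19 × 0.9474 = 13620 m
D_f = 1.37 × 13620 = 18659 m
     = 18.66 km

D_f ≈ 18.7 km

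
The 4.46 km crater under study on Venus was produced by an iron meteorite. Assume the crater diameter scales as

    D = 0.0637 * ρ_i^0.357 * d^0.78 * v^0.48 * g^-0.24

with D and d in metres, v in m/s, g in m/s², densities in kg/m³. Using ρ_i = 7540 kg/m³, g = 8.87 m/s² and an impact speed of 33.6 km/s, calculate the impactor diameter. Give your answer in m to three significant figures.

d ≈ 87.8 m

Rearranging for d: d = [D / (0.0637 · 7540^0.357 · 33600^0.48 · 8.87^-0.24)]^(1/0.78).
D = 4460 m.
7540^0.357 = 24.22
33600^0.48 = 148.8
8.87^-0.24 = 0.5922
Denominator = 0.0637 × 24.22 × 148.8 × 0.5922 = 136.0
D / 136.0 = 4460 / 136.0 = 32.79
d = 32.79^(1/0.78) = 32.79^1.2821 = 87.77 m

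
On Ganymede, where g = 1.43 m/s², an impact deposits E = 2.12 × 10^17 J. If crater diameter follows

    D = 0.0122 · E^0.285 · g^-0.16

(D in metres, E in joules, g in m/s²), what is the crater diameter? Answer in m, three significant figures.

E^0.285 = (2.12 × 10^17)^0.285 = 8.670 × 10^4
g^-0.16 = 1.43^-0.16 = 0.9444
D = 0.0122 × 8.670 × 10^4 × 0.9444 = 998.9 m

D ≈ 999 m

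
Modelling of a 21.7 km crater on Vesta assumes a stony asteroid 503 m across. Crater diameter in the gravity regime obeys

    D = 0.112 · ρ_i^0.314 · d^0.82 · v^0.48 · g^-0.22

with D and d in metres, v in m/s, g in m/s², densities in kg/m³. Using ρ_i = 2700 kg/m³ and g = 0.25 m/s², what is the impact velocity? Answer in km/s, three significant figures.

Rearranging for v: v = [D / (0.112 · 2700^0.314 · 503^0.82 · 0.25^-0.22)]^(1/0.48).
D = 21700 m.
2700^0.314 = 11.95
503^0.82 = 164.2
0.25^-0.22 = 1.357
Denominator = 0.112 × 11.95 × 164.2 × 1.357 = 298.2
D / 298.2 = 21700 / 298.2 = 72.77
v = 72.77^(1/0.48) = 72.77^2.0833 = 7568 m/s

v ≈ 7.57 km/s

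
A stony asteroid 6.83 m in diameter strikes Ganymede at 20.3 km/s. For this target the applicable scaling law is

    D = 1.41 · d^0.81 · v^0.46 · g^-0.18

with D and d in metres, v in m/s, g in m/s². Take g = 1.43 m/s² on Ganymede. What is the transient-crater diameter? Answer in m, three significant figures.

D ≈ 601 m

In SI units: v = 20300 m/s.
d^0.81 = 6.83^0.81 = 4.741
v^0.46 = 20300^0.46 = 95.82
g^-0.18 = 1.43^-0.18 = 0.9376
D = 1.41 × 4.741 × 95.82 × 0.9376 = 600.6 m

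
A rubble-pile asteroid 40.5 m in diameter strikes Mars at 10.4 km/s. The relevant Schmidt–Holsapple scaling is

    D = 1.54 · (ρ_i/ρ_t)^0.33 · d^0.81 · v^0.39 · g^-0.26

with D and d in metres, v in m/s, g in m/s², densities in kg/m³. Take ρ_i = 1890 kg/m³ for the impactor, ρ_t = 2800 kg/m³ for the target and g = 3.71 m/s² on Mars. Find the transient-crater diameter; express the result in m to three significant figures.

In SI units: v = 10400 m/s.
(ρ_i/ρ_t)^0.33 = (1890/2800)^0.33 = 0.8784
d^0.81 = 40.5^0.81 = 20.05
v^0.39 = 10400^0.39 = 36.87
g^-0.26 = 3.71^-0.26 = 0.7112
D = 1.54 × 0.8784 × 20.05 × 36.87 × 0.7112 = 711.2 m

D ≈ 711 m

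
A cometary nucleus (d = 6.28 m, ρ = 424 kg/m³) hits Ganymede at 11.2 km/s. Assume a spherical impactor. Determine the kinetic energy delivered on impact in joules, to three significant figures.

v = 11200 m/s.
Mass m = (π/6) ρ d³ = (π/6) × 424 × (6.28)³ = 5.498 × 10^4 kg
E = ½ m v² = 0.5 × 5.498 × 10^4 × (11200)² = 3.448 × 10^12 J

E ≈ 3.45 × 10^12 J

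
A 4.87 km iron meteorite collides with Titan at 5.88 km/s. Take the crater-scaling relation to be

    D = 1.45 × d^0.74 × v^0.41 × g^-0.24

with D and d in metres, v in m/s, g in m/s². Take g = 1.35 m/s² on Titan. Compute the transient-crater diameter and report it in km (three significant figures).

D ≈ 25.4 km

In SI units: d = 4870 m, v = 5880 m/s.
d^0.74 = 4870^0.74 = 535.5
v^0.41 = 5880^0.41 = 35.11
g^-0.24 = 1.35^-0.24 = 0.9305
D = 1.45 × 535.5 × 35.11 × 0.9305 = 25367 m
   = 25.37 km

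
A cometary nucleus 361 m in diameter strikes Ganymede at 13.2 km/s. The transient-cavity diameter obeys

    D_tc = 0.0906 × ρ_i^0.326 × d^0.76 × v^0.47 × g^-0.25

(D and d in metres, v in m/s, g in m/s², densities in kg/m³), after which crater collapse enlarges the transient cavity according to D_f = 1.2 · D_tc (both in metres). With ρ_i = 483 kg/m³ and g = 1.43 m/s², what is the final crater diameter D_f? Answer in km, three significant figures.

D_f ≈ 5.66 km

v = 13200 m/s.
ρ_i^0.326 = 483^0.326 = 7.498
d^0.76 = 361^0.76 = 87.84
v^0.47 = 13200^0.47 = 86.43
g^-0.25 = 1.43^-0.25 = 0.9145
D_tc = 0.0906 × 7.498 × 87.84 × 86.43 × 0.9145 = 4716 m
D_f = 1.2 × 4716 = 5659 m
     = 5.659 km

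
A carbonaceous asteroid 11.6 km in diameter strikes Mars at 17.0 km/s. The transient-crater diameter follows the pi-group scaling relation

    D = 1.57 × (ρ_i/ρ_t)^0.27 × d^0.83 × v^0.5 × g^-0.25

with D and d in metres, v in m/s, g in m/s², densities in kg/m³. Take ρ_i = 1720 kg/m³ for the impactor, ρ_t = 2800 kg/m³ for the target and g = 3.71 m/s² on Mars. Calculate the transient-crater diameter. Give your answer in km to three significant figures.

D ≈ 306 km

In SI units: d = 11600 m, v = 17000 m/s.
(ρ_i/ρ_t)^0.27 = (1720/2800)^0.27 = 0.8767
d^0.83 = 11600^0.83 = 2363
v^0.5 = 17000^0.5 = 130.4
g^-0.25 = 3.71^-0.25 = 0.7205
D = 1.57 × 0.8767 × 2363 × 130.4 × 0.7205 = 3.056 × 10^5 m
   = 305.6 km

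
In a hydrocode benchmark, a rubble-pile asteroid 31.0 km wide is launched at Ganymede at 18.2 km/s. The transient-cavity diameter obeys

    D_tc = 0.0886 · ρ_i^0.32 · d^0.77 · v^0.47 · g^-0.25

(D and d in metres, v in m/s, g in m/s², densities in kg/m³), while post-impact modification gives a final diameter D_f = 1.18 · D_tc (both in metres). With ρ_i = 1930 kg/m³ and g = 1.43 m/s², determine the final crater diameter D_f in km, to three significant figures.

In SI: d = 31000 m, v = 18200 m/s.
ρ_i^0.32 = 1930^0.32 = 11.26
d^0.77 = 31000^0.77 = 2873
v^0.47 = 18200^0.47 = 100.5
g^-0.25 = 1.43^-0.25 = 0.9145
D_tc = 0.0886 × 11.26 × 2873 × 100.5 × 0.9145 = 2.634 × 10^5 m
D_f = 1.18 × 2.634 × 10^5 = 3.108 × 10^5 m
     = 310.8 km

D_f ≈ 311 km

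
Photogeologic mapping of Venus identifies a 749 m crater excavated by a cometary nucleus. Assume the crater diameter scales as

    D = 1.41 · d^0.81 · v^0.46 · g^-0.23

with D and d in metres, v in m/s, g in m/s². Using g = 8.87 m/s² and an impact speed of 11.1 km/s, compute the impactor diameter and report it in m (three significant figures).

d ≈ 21.7 m

Rearranging for d: d = [D / (1.41 · 11100^0.46 · 8.87^-0.23)]^(1/0.81).
11100^0.46 = 72.59
8.87^-0.23 = 0.6053
Denominator = 1.41 × 72.59 × 0.6053 = 61.95
D / 61.95 = 749 / 61.95 = 12.09
d = 12.09^(1/0.81) = 12.09^1.2346 = 21.70 m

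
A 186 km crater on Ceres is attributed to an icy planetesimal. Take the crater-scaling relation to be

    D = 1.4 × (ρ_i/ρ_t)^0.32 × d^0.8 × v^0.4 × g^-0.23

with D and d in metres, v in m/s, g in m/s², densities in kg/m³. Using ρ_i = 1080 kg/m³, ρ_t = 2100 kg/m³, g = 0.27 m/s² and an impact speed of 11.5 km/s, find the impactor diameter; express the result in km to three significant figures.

Rearranging for d: d = [D / (1.4 · (1080/2100)^0.32 · 11500^0.4 · 0.27^-0.23)]^(1/0.8).
D = 186000 m.
(1080/2100)^0.32 = 0.8083
11500^0.4 = 42.10
0.27^-0.23 = 1.351
Denominator = 1.4 × 0.8083 × 42.10 × 1.351 = 64.36
D / 64.36 = 186000 / 64.36 = 2890
d = 2890^(1/0.8) = 2890^1.25 = 21190 m

d ≈ 21.2 km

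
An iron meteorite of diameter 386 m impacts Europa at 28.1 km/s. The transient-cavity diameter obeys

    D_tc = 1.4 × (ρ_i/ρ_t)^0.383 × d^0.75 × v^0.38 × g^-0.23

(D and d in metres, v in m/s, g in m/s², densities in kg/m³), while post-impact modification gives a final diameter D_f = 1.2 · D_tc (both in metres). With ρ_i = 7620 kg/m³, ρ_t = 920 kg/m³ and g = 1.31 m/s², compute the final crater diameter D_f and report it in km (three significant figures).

D_f ≈ 15.2 km

v = 28100 m/s.
(ρ_i/ρ_t)^0.383 = (7620/920)^0.383 = 2.247
d^0.75 = 386^0.75 = 87.08
v^0.38 = 28100^0.38 = 49.04
g^-0.23 = 1.31^-0.23 = 0.9398
D_tc = 1.4 × 2.247 × 87.08 × 49.04 × 0.9398 = 12630 m
D_f = 1.2 × 12630 = 15156 m
     = 15.16 km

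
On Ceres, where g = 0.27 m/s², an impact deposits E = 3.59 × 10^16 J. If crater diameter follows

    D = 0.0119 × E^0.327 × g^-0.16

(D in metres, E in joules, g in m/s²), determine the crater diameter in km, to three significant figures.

D ≈ 3.80 km

E^0.327 = (3.59 × 10^16)^0.327 = 2.591 × 10^5
g^-0.16 = 0.27^-0.16 = 1.233
D = 0.0119 × 2.591 × 10^5 × 1.233 = 3802 m
   = 3.802 km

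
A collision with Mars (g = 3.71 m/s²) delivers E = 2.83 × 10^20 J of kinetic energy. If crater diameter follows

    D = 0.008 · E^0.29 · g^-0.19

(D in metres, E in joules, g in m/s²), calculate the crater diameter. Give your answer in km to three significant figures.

E^0.29 = (2.83 × 10^20)^0.29 = 8.531 × 10^5
g^-0.19 = 3.71^-0.19 = 0.7795
D = 0.008 × 8.531 × 10^5 × 0.7795 = 5320 m
   = 5.320 km

D ≈ 5.32 km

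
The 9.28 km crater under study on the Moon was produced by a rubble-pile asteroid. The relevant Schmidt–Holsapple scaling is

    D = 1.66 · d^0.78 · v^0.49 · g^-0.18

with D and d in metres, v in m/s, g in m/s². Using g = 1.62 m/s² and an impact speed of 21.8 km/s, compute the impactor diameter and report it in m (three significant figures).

Rearranging for d: d = [D / (1.66 · 21800^0.49 · 1.62^-0.18)]^(1/0.78).
D = 9280 m.
21800^0.49 = 133.6
1.62^-0.18 = 0.9168
Denominator = 1.66 × 133.6 × 0.9168 = 203.3
D / 203.3 = 9280 / 203.3 = 45.65
d = 45.65^(1/0.78) = 45.65^1.2821 = 134.1 m

d ≈ 134 m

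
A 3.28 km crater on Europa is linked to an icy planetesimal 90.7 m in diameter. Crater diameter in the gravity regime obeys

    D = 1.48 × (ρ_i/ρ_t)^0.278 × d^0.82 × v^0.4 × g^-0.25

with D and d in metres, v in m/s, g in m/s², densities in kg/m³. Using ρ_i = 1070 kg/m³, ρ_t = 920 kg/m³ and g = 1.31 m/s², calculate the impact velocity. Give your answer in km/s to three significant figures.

Rearranging for v: v = [D / (1.48 · (1070/920)^0.278 · 90.7^0.82 · 1.31^-0.25)]^(1/0.4).
D = 3280 m.
(1070/920)^0.278 = 1.043
90.7^0.82 = 40.29
1.31^-0.25 = 0.9347
Denominator = 1.48 × 1.043 × 40.29 × 0.9347 = 58.13
D / 58.13 = 3280 / 58.13 = 56.43
v = 56.43^(1/0.4) = 56.43^2.5 = 23921 m/s

v ≈ 23.9 km/s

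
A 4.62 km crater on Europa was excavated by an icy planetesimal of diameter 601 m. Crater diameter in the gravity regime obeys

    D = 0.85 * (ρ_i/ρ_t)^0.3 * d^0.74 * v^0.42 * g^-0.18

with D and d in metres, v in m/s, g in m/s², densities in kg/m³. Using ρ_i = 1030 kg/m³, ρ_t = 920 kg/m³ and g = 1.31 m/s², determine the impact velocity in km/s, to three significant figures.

Rearranging for v: v = [D / (0.85 · (1030/920)^0.3 · 601^0.74 · 1.31^-0.18)]^(1/0.42).
D = 4620 m.
(1030/920)^0.3 = 1.034
601^0.74 = 113.9
1.31^-0.18 = 0.9526
Denominator = 0.85 × 1.034 × 113.9 × 0.9526 = 95.36
D / 95.36 = 4620 / 95.36 = 48.45
v = 48.45^(1/0.42) = 48.45^2.381 = 10296 m/s

v ≈ 10.3 km/s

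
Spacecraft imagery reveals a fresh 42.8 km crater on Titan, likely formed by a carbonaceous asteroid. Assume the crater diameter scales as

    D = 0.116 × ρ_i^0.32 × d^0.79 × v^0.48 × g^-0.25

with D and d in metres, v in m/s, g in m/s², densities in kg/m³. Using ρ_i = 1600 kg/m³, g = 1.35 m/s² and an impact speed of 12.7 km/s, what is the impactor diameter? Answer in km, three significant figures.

d ≈ 1.98 km

Rearranging for d: d = [D / (0.116 · 1600^0.32 · 12700^0.48 · 1.35^-0.25)]^(1/0.79).
D = 42800 m.
1600^0.32 = 10.60
12700^0.48 = 93.29
1.35^-0.25 = 0.9277
Denominator = 0.116 × 10.60 × 93.29 × 0.9277 = 106.4
D / 106.4 = 42800 / 106.4 = 402.3
d = 402.3^(1/0.79) = 402.3^1.2658 = 1981 m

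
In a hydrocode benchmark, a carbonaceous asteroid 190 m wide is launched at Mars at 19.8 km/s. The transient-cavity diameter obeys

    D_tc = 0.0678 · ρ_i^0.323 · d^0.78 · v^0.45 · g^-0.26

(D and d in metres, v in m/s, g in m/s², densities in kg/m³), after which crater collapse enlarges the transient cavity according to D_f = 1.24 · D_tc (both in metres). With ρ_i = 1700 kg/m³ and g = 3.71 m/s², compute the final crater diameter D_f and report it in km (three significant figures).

v = 19800 m/s.
ρ_i^0.323 = 1700^0.323 = 11.05
d^0.78 = 190^0.78 = 59.90
v^0.45 = 19800^0.45 = 85.80
g^-0.26 = 3.71^-0.26 = 0.7112
D_tc = 0.0678 × 11.05 × 59.90 × 85.80 × 0.7112 = 2738 m
D_f = 1.24 × 2738 = 3395 m
     = 3.395 km

D_f ≈ 3.40 km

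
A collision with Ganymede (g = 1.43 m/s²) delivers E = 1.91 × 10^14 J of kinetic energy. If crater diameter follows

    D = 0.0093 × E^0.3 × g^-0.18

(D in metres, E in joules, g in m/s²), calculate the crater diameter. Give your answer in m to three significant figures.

E^0.3 = (1.91 × 10^14)^0.3 = 1.924 × 10^4
g^-0.18 = 1.43^-0.18 = 0.9376
D = 0.0093 × 1.924 × 10^4 × 0.9376 = 167.8 m

D ≈ 168 m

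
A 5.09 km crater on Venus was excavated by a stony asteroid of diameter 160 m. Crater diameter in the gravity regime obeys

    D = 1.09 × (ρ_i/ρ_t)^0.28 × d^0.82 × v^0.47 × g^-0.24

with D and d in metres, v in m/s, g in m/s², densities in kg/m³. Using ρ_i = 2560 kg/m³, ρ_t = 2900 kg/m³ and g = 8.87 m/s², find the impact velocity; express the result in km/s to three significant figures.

Rearranging for v: v = [D / (1.09 · (2560/2900)^0.28 · 160^0.82 · 8.87^-0.24)]^(1/0.47).
D = 5090 m.
(2560/2900)^0.28 = 0.9657
160^0.82 = 64.18
8.87^-0.24 = 0.5922
Denominator = 1.09 × 0.9657 × 64.18 × 0.5922 = 40.01
D / 40.01 = 5090 / 40.01 = 127.2
v = 127.2^(1/0.47) = 127.2^2.1277 = 30041 m/s

v ≈ 30.0 km/s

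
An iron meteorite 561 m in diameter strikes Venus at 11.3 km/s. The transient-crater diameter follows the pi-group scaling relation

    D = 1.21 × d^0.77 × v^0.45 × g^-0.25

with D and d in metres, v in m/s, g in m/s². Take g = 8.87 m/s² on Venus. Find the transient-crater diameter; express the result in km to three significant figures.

D ≈ 6.11 km

In SI units: v = 11300 m/s.
d^0.77 = 561^0.77 = 130.8
v^0.45 = 11300^0.45 = 66.66
g^-0.25 = 8.87^-0.25 = 0.5795
D = 1.21 × 130.8 × 66.66 × 0.5795 = 6114 m
   = 6.114 km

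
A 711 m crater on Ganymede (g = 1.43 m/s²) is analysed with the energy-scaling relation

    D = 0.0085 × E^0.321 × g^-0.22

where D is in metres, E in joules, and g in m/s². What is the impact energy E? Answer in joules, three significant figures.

Rearranging: E = [D / (0.0085 · g^-0.22)]^(1/0.321).
g^-0.22 = 1.43^-0.22 = 0.9243
D / (0.0085 × 0.9243) = 711 / (7.857 × 10^-3) = 9.049 × 10^4
E = (9.049 × 10^4)^3.1153 = 2.762 × 10^15 J

E ≈ 2.76 × 10^15 J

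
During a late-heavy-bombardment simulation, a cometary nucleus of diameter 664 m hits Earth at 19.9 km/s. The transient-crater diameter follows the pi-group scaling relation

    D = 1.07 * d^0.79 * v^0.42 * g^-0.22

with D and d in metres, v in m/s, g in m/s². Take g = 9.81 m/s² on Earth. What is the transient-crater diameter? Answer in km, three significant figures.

In SI units: v = 19900 m/s.
d^0.79 = 664^0.79 = 169.6
v^0.42 = 19900^0.42 = 63.90
g^-0.22 = 9.81^-0.22 = 0.6051
D = 1.07 × 169.6 × 63.90 × 0.6051 = 7017 m
   = 7.017 km

D ≈ 7.02 km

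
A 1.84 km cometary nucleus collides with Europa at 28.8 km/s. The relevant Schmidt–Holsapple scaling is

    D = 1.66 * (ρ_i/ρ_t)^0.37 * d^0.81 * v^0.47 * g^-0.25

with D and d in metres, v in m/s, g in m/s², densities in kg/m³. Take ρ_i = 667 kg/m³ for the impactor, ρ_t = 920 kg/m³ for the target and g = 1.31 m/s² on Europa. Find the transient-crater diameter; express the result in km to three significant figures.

In SI units: d = 1840 m, v = 28800 m/s.
(ρ_i/ρ_t)^0.37 = (667/920)^0.37 = 0.8878
d^0.81 = 1840^0.81 = 441.1
v^0.47 = 28800^0.47 = 124.7
g^-0.25 = 1.31^-0.25 = 0.9347
D = 1.66 × 0.8878 × 441.1 × 124.7 × 0.9347 = 75770 m
   = 75.77 km

D ≈ 75.8 km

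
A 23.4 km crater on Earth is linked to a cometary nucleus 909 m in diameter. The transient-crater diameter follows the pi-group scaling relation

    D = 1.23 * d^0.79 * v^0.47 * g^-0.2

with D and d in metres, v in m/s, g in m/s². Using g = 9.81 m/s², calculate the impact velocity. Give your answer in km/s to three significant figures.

v ≈ 35.8 km/s

Rearranging for v: v = [D / (1.23 · 909^0.79 · 9.81^-0.2)]^(1/0.47).
D = 23400 m.
909^0.79 = 217.4
9.81^-0.2 = 0.6334
Denominator = 1.23 × 217.4 × 0.6334 = 169.4
D / 169.4 = 23400 / 169.4 = 138.1
v = 138.1^(1/0.47) = 138.1^2.1277 = 35784 m/s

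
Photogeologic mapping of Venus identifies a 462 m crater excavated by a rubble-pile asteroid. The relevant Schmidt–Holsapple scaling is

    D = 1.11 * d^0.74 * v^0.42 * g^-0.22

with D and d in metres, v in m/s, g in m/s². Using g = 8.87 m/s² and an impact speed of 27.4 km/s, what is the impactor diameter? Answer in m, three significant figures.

d ≈ 20.1 m

Rearranging for d: d = [D / (1.11 · 27400^0.42 · 8.87^-0.22)]^(1/0.74).
27400^0.42 = 73.09
8.87^-0.22 = 0.6187
Denominator = 1.11 × 73.09 × 0.6187 = 50.20
D / 50.20 = 462 / 50.20 = 9.203
d = 9.203^(1/0.74) = 9.203^1.3514 = 20.07 m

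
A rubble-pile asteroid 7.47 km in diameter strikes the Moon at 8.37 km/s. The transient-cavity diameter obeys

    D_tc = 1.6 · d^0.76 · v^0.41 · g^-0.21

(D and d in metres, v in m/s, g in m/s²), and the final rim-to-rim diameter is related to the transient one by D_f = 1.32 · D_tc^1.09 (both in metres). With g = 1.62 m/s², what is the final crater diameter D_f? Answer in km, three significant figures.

In SI: d = 7470 m, v = 8370 m/s.
d^0.76 = 7470^0.76 = 878.5
v^0.41 = 8370^0.41 = 40.58
g^-0.21 = 1.62^-0.21 = 0.9037
D_tc = 1.6 × 878.5 × 40.58 × 0.9037 = 51550 m
D_f = 1.32 × (51550)^1.09 = 1.807 × 10^5 m
     = 180.7 km

D_f ≈ 181 km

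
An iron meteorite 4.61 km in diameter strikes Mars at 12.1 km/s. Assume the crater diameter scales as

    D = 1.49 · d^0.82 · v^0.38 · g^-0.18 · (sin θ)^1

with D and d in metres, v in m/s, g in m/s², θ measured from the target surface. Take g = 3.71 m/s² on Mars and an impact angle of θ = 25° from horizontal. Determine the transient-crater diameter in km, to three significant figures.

In SI units: d = 4610 m, v = 12100 m/s.
d^0.82 = 4610^0.82 = 1010
v^0.38 = 12100^0.38 = 35.60
g^-0.18 = 3.71^-0.18 = 0.7898
(sin 25°)^1 = 0.4226^1 = 0.4226
D = 1.49 × 1010 × 35.60 × 0.7898 × 0.4226 = 17882 m
   = 17.88 km

D ≈ 17.9 km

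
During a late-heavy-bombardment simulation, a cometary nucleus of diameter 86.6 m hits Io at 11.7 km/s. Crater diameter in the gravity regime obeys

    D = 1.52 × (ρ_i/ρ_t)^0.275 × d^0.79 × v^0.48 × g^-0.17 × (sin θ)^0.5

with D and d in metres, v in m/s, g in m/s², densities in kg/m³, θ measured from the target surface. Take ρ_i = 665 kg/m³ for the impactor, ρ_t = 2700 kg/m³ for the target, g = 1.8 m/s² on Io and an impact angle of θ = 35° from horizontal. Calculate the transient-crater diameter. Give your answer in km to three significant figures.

In SI units: v = 11700 m/s.
(ρ_i/ρ_t)^0.275 = (665/2700)^0.275 = 0.6802
d^0.79 = 86.6^0.79 = 33.93
v^0.48 = 11700^0.48 = 89.69
g^-0.17 = 1.8^-0.17 = 0.9049
(sin 35°)^0.5 = 0.5736^0.5 = 0.7574
D = 1.52 × 0.6802 × 33.93 × 89.69 × 0.9049 × 0.7574 = 2156 m
   = 2.156 km

D ≈ 2.16 km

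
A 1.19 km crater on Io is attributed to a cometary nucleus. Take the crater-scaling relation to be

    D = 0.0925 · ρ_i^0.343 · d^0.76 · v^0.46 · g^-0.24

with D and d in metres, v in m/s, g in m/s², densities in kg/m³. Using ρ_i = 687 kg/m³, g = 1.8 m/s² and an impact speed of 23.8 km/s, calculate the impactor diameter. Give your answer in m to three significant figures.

Rearranging for d: d = [D / (0.0925 · 687^0.343 · 23800^0.46 · 1.8^-0.24)]^(1/0.76).
D = 1190 m.
687^0.343 = 9.399
23800^0.46 = 103.1
1.8^-0.24 = 0.8684
Denominator = 0.0925 × 9.399 × 103.1 × 0.8684 = 77.84
D / 77.84 = 1190 / 77.84 = 15.29
d = 15.29^(1/0.76) = 15.29^1.3158 = 36.18 m

d ≈ 36.2 m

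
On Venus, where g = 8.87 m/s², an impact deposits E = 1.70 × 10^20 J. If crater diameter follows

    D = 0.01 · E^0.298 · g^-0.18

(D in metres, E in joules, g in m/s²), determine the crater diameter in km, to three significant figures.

E^0.298 = (1.70 × 10^20)^0.298 = 1.068 × 10^6
g^-0.18 = 8.87^-0.18 = 0.6751
D = 0.01 × 1.068 × 10^6 × 0.6751 = 7210 m
   = 7.210 km

D ≈ 7.21 km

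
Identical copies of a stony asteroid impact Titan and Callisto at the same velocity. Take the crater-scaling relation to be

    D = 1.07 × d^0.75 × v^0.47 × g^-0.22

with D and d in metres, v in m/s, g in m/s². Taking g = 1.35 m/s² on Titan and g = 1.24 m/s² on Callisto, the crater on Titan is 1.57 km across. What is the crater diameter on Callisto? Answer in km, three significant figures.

All impactor-dependent factors cancel in the ratio, leaving D_Callisto/D_Titan = (g_Callisto/g_Titan)^-0.22.
(1.24/1.35)^-0.22 = 0.9185^-0.22 = 1.019
D_Callisto = 1.019 × 1.57 km = 1.60 km

D ≈ 1.60 km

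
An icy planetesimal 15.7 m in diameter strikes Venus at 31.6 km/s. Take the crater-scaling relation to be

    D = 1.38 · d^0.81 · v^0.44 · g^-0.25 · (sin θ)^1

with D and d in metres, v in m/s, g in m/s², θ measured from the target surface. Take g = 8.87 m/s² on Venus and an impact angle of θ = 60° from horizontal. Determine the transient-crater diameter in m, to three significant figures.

D ≈ 615 m

In SI units: v = 31600 m/s.
d^0.81 = 15.7^0.81 = 9.304
v^0.44 = 31600^0.44 = 95.47
g^-0.25 = 8.87^-0.25 = 0.5795
(sin 60°)^1 = 0.8660^1 = 0.8660
D = 1.38 × 9.304 × 95.47 × 0.5795 × 0.8660 = 615.2 m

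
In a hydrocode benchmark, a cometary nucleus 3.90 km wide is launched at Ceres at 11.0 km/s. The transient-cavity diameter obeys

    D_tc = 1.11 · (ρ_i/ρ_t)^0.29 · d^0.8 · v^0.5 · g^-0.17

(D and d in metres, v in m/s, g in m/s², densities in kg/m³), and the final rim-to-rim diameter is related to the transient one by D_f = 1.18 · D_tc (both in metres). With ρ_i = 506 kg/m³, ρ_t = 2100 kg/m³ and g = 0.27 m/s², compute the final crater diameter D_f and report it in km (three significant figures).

In SI: d = 3900 m, v = 11000 m/s.
(ρ_i/ρ_t)^0.29 = (506/2100)^0.29 = 0.6619
d^0.8 = 3900^0.8 = 746.2
v^0.5 = 11000^0.5 = 104.9
g^-0.17 = 0.27^-0.17 = 1.249
D_tc = 1.11 × 0.6619 × 746.2 × 104.9 × 1.249 = 71830 m
D_f = 1.18 × 71830 = 84759 m
     = 84.76 km

D_f ≈ 84.8 km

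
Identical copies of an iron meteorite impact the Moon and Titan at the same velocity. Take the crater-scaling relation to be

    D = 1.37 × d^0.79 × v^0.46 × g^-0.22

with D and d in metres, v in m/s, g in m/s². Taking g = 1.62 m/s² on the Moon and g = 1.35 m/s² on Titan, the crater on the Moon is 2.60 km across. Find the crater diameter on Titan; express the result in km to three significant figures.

All impactor-dependent factors cancel in the ratio, leaving D_Titan/D_Moon = (g_Titan/g_Moon)^-0.22.
(1.35/1.62)^-0.22 = 0.8333^-0.22 = 1.041
D_Titan = 1.041 × 2.60 km = 2.71 km

D ≈ 2.71 km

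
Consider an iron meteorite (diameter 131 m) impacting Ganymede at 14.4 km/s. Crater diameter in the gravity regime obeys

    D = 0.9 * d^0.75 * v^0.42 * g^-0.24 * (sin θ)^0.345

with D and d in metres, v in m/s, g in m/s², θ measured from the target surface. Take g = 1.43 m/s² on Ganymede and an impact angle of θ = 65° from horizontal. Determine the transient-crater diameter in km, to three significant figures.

In SI units: v = 14400 m/s.
d^0.75 = 131^0.75 = 38.72
v^0.42 = 14400^0.42 = 55.78
g^-0.24 = 1.43^-0.24 = 0.9177
(sin 65°)^0.345 = 0.9063^0.345 = 0.9666
D = 0.9 × 38.72 × 55.78 × 0.9177 × 0.9666 = 1724 m
   = 1.724 km

D ≈ 1.72 km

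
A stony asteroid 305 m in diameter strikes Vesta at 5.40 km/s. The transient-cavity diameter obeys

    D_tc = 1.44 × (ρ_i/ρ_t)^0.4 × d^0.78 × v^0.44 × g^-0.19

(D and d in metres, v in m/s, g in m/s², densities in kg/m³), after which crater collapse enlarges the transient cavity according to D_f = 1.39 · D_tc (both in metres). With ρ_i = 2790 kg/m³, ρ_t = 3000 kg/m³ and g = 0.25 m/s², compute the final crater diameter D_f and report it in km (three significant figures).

D_f ≈ 9.62 km

v = 5400 m/s.
(ρ_i/ρ_t)^0.4 = (2790/3000)^0.4 = 0.9714
d^0.78 = 305^0.78 = 86.65
v^0.44 = 5400^0.44 = 43.88
g^-0.19 = 0.25^-0.19 = 1.301
D_tc = 1.44 × 0.9714 × 86.65 × 43.88 × 1.301 = 6919 m
D_f = 1.39 × 6919 = 9617 m
     = 9.617 km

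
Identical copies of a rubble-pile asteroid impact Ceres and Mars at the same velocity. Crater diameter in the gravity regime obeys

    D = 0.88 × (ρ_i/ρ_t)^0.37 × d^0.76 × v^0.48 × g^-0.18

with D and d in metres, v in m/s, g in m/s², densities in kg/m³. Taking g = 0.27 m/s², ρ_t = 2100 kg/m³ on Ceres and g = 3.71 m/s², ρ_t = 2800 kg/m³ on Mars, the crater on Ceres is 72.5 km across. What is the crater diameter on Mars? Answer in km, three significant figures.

D ≈ 40.7 km

The impactor-only factors (d, v, ρ_i) cancel in the ratio, leaving D_Mars/D_Ceres = (g_Mars/g_Ceres)^-0.18 · (ρ_t,Ceres/ρ_t,Mars)^0.37.
(3.71/0.27)^-0.18 = 13.74^-0.18 = 0.6240
(2100/2800)^0.37 = 0.7500^0.37 = 0.8990
Ratio = 0.6240 × 0.8990 = 0.5610
D_Mars = 0.5610 × 72.5 km = 40.7 km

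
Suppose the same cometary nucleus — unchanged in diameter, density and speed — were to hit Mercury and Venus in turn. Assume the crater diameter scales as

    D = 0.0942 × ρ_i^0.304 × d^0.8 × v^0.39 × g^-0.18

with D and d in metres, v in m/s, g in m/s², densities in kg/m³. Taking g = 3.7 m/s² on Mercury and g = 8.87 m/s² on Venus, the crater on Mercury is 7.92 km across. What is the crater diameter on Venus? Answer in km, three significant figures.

D ≈ 6.77 km

All impactor-dependent factors cancel in the ratio, leaving D_Venus/D_Mercury = (g_Venus/g_Mercury)^-0.18.
(8.87/3.7)^-0.18 = 2.397^-0.18 = 0.8544
D_Venus = 0.8544 × 7.92 km = 6.77 km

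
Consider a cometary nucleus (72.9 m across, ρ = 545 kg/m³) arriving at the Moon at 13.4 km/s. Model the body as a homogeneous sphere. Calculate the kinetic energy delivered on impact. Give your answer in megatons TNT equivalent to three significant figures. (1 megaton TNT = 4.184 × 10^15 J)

E ≈ 2.37 Mt TNT

v = 13400 m/s.
Mass m = (π/6) ρ d³ = (π/6) × 545 × (72.9)³ = 1.106 × 10^8 kg
E = ½ m v² = 0.5 × 1.106 × 10^8 × (13400)² = 9.930 × 10^15 J
   = 9.930 × 10^15 / 4.184×10^15 = 2.373 Mt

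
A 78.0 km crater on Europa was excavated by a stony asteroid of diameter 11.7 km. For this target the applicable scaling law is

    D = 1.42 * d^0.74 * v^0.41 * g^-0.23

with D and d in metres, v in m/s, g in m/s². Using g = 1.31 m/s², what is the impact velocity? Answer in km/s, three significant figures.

Rearranging for v: v = [D / (1.42 · 11700^0.74 · 1.31^-0.23)]^(1/0.41).
D = 78000 m.
11700^0.74 = 1024
1.31^-0.23 = 0.9398
Denominator = 1.42 × 1024 × 0.9398 = 1367
D / 1367 = 78000 / 1367 = 57.06
v = 57.06^(1/0.41) = 57.06^2.439 = 19217 m/s

v ≈ 19.2 km/s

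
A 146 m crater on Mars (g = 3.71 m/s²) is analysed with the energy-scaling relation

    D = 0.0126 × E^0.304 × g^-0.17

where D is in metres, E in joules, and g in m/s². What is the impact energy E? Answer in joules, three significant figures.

E ≈ 4.86 × 10^13 J

Rearranging: E = [D / (0.0126 · g^-0.17)]^(1/0.304).
g^-0.17 = 3.71^-0.17 = 0.8002
D / (0.0126 × 0.8002) = 146 / (0.01008) = 1.448 × 10^4
E = (1.448 × 10^4)^3.2895 = 4.862 × 10^13 J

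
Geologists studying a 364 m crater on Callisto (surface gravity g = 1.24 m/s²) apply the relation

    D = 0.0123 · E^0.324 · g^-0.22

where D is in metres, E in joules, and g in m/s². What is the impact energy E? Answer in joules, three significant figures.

E ≈ 7.30 × 10^13 J

Rearranging: E = [D / (0.0123 · g^-0.22)]^(1/0.324).
g^-0.22 = 1.24^-0.22 = 0.9538
D / (0.0123 × 0.9538) = 364 / (0.01173) = 3.103 × 10^4
E = (3.103 × 10^4)^3.0864 = 7.302 × 10^13 J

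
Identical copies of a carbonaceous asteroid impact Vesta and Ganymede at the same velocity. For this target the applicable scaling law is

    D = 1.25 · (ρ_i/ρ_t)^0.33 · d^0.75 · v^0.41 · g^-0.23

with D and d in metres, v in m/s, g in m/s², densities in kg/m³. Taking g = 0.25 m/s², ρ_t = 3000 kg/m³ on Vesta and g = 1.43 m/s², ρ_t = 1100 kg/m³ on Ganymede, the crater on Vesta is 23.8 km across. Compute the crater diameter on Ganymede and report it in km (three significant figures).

D ≈ 22.2 km

The impactor-only factors (d, v, ρ_i) cancel in the ratio, leaving D_Ganymede/D_Vesta = (g_Ganymede/g_Vesta)^-0.23 · (ρ_t,Vesta/ρ_t,Ganymede)^0.33.
(1.43/0.25)^-0.23 = 5.720^-0.23 = 0.6696
(3000/1100)^0.33 = 2.727^0.33 = 1.392
Ratio = 0.6696 × 1.392 = 0.9321
D_Ganymede = 0.9321 × 23.8 km = 22.2 km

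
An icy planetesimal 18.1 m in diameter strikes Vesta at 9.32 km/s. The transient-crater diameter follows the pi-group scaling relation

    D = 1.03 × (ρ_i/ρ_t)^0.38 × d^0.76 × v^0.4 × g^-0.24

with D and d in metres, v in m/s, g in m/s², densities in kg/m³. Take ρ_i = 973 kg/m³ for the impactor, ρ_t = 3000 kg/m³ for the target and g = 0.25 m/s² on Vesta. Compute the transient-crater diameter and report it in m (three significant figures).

In SI units: v = 9320 m/s.
(ρ_i/ρ_t)^0.38 = (973/3000)^0.38 = 0.6519
d^0.76 = 18.1^0.76 = 9.033
v^0.4 = 9320^0.4 = 38.70
g^-0.24 = 0.25^-0.24 = 1.395
D = 1.03 × 0.6519 × 9.033 × 38.70 × 1.395 = 327.4 m

D ≈ 327 m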